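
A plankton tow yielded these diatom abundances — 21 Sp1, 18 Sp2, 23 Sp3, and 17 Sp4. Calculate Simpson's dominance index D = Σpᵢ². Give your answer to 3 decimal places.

0.254

Total N = 21+18+23+17 = 79, so the proportions are 0.26582, 0.22785, 0.29114, 0.21519 (working shown to 5 dp, full precision carried).
D = 0.26582² + 0.22785² + 0.29114² + 0.21519² = 0.07066 + 0.05191 + 0.08476 + 0.04631 = 0.25365.
To 3 decimal places, D = 0.254.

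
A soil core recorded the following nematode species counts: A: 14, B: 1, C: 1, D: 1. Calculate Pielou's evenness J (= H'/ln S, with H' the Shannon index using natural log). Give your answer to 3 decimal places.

Total N = 14+1+1+1 = 17, so the proportions are 0.82353, 0.05882, 0.05882, 0.05882 (working shown to 5 dp, full precision carried).
H' = −Σ pᵢ ln pᵢ = −((-0.15989) + (-0.16666) + (-0.16666) + (-0.16666)) = 0.65987.
With S = 4 species, ln S = 1.38629, so J = 0.65987/1.38629 = 0.47600, i.e. 0.476 to 3 decimal places.

0.476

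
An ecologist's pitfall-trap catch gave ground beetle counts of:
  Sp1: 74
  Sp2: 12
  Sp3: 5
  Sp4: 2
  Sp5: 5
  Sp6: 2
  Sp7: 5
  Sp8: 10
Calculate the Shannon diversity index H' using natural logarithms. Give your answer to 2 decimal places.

Total N = 74+12+5+2+5+2+5+10 = 115, so the proportions are 0.6435, 0.1043, 0.0435, 0.0174, 0.0435, 0.0174, 0.0435, 0.087 (working shown to 4 dp, full precision carried).
Each pᵢ ln pᵢ term: 0.6435×(-0.4409)=-0.2837, 0.1043×(-2.2600)=-0.2358, 0.0435×(-3.1355)=-0.1363, 0.0174×(-4.0518)=-0.0705, 0.0435×(-3.1355)=-0.1363, 0.0174×(-4.0518)=-0.0705, 0.0435×(-3.1355)=-0.1363, 0.087×(-2.4423)=-0.2124.
Sum = -1.2818, so H' = 1.28.

1.28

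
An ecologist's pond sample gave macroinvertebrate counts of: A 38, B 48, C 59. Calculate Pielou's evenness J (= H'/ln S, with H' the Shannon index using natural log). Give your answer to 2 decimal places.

Total N = 38+48+59 = 145, so the proportions are 0.2621, 0.331, 0.4069 (working shown to 4 dp, full precision carried).
H' = −Σ pᵢ ln pᵢ = −((-0.3509) + (-0.3660) + (-0.3659)) = 1.0828.
With S = 3 species, ln S = 1.0986, so J = 1.0828/1.0986 = 0.9856, i.e. 0.99 to 2 decimal places.

0.99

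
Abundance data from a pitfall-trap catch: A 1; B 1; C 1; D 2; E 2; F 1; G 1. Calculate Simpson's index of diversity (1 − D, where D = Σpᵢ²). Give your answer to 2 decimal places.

Total N = 1+1+1+2+2+1+1 = 9, so the proportions are 0.1111, 0.1111, 0.1111, 0.2222, 0.2222, 0.1111, 0.1111 (working shown to 4 dp, full precision carried).
D = 0.1111² + 0.1111² + 0.1111² + 0.2222² + 0.2222² + 0.1111² + 0.1111² = 0.0123 + 0.0123 + 0.0123 + 0.0494 + 0.0494 + 0.0123 + 0.0123 = 0.1605.
So 1 − D = 0.8395, i.e. 0.84 to 2 decimal places.

0.84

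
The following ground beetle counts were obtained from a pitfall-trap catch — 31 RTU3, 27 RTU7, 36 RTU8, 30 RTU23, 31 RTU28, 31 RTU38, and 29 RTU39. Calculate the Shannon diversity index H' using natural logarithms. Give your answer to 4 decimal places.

Total N = 31+27+36+30+31+31+29 = 215, so the proportions are 0.144186, 0.125581, 0.167442, 0.139535, 0.144186, 0.144186, 0.134884 (working shown to 6 dp, full precision carried).
Each pᵢ ln pᵢ term: 0.144186×(-1.936651)=-0.279238, 0.125581×(-2.074801)=-0.260556, 0.167442×(-1.787119)=-0.299239, 0.139535×(-1.969441)=-0.274806, 0.144186×(-1.936651)=-0.279238, 0.144186×(-1.936651)=-0.279238, 0.134884×(-2.003342)=-0.270218.
Sum = -1.942533, so H' = 1.9425.

1.9425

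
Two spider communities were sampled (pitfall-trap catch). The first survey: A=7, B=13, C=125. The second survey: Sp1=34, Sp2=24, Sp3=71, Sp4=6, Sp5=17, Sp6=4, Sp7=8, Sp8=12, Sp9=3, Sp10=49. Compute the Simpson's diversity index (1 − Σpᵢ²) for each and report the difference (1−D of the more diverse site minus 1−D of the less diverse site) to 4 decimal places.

0.5663

The first survey: N=145, proportions 0.0482759, 0.0896552, 0.862069, giving 1−D = 0.2464685 (working shown to 7 dp, full precision carried).
The second survey: N=228, proportions 0.1491228, 0.1052632, 0.3114035, 0.0263158, 0.0745614, 0.0175439, 0.0350877, 0.0526316, 0.0131579, 0.2149123, giving 1−D = 0.8127886.
Difference = |0.2464685 − 0.8127886| = 0.5663201, i.e. 0.5663 to 4 decimal places.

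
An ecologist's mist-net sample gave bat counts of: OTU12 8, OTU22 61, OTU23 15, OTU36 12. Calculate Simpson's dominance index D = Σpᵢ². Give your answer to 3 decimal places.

0.451

Total N = 8+61+15+12 = 96, so the proportions are 0.08333, 0.63542, 0.15625, 0.125 (working shown to 5 dp, full precision carried).
D = 0.08333² + 0.63542² + 0.15625² + 0.125² = 0.00694 + 0.40375 + 0.02441 + 0.01562 = 0.45074.
To 3 decimal places, D = 0.451.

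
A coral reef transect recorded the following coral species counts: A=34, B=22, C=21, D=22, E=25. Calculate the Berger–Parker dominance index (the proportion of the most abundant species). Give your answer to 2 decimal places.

0.27

Total N = 34+22+21+22+25 = 124, so the proportions are 0.2742, 0.1774, 0.1694, 0.1774, 0.2016 (working shown to 4 dp, full precision carried).
The largest proportion is 0.2742, i.e. d = 0.27 to 2 decimal places.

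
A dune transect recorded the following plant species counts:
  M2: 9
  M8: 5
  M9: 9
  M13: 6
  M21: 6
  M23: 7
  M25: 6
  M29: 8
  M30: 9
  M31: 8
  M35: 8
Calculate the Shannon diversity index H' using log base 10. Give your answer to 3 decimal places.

Total N = 9+5+9+6+6+7+6+8+9+8+8 = 81, so the proportions are 0.11111, 0.06173, 0.11111, 0.07407, 0.07407, 0.08642, 0.07407, 0.09877, 0.11111, 0.09877, 0.09877 (working shown to 5 dp, full precision carried).
Each pᵢ log₁₀ pᵢ term: 0.11111×(-0.95424)=-0.10603, 0.06173×(-1.20952)=-0.07466, 0.11111×(-0.95424)=-0.10603, 0.07407×(-1.13033)=-0.08373, 0.07407×(-1.13033)=-0.08373, 0.08642×(-1.06339)=-0.09190, 0.07407×(-1.13033)=-0.08373, 0.09877×(-1.00540)=-0.09930, 0.11111×(-0.95424)=-0.10603, 0.09877×(-1.00540)=-0.09930, 0.09877×(-1.00540)=-0.09930.
Sum = -1.03372, so H' = 1.034.

1.034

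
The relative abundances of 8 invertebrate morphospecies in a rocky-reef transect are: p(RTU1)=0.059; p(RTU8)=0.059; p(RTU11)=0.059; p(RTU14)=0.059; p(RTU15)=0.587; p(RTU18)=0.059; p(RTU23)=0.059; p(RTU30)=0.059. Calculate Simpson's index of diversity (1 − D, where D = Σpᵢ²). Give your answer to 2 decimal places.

0.63

D = 0.059² + 0.059² + 0.059² + 0.059² + 0.587² + 0.059² + 0.059² + 0.059² = 0.0035 + 0.0035 + 0.0035 + 0.0035 + 0.3446 + 0.0035 + 0.0035 + 0.0035 = 0.3689 (working shown to 4 dp, full precision carried).
So 1 − D = 0.6311, i.e. 0.63 to 2 decimal places.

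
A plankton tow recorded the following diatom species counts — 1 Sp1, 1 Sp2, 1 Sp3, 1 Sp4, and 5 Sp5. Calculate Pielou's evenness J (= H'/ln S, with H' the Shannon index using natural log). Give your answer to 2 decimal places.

0.81

Total N = 1+1+1+1+5 = 9, so the proportions are 0.1111, 0.1111, 0.1111, 0.1111, 0.5556 (working shown to 4 dp, full precision carried).
H' = −Σ pᵢ ln pᵢ = −((-0.2441) + (-0.2441) + (-0.2441) + (-0.2441) + (-0.3265)) = 1.3031.
With S = 5 species, ln S = 1.6094, so J = 1.3031/1.6094 = 0.8097, i.e. 0.81 to 2 decimal places.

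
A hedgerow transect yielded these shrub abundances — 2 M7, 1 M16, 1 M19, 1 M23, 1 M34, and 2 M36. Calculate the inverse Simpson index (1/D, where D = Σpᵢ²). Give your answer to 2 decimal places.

5.33

Total N = 2+1+1+1+1+2 = 8, so the proportions are 0.25, 0.125, 0.125, 0.125, 0.125, 0.25 (working shown to 6 dp, full precision carried).
D = 0.25² + 0.125² + 0.125² + 0.125² + 0.125² + 0.25² = 0.062500 + 0.015625 + 0.015625 + 0.015625 + 0.015625 + 0.062500 = 0.187500.
So 1/D = 5.3333, i.e. 5.33 to 2 decimal places.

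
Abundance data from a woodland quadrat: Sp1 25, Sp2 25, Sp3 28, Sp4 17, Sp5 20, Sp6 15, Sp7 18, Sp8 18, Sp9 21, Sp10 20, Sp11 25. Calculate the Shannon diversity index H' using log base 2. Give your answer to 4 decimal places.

Total N = 25+25+28+17+20+15+18+18+21+20+25 = 232, so the proportions are 0.107759, 0.107759, 0.12069, 0.073276, 0.086207, 0.064655, 0.077586, 0.077586, 0.090517, 0.086207, 0.107759 (working shown to 6 dp, full precision carried).
Each pᵢ log₂ pᵢ term: 0.107759×(-3.214125)=-0.346350, 0.107759×(-3.214125)=-0.346350, 0.12069×(-3.050626)=-0.368179, 0.073276×(-3.770518)=-0.276288, 0.086207×(-3.536053)=-0.304832, 0.064655×(-3.951090)=-0.255458, 0.077586×(-3.688056)=-0.286142, 0.077586×(-3.688056)=-0.286142, 0.090517×(-3.465664)=-0.313702, 0.086207×(-3.536053)=-0.304832, 0.107759×(-3.214125)=-0.346350.
Sum = -3.434626, so H' = 3.4346.

3.4346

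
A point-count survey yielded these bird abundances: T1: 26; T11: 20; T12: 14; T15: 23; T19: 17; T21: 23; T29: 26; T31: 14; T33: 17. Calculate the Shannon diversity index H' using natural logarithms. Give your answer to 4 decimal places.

Total N = 26+20+14+23+17+23+26+14+17 = 180, so the proportions are 0.144444, 0.111111, 0.077778, 0.127778, 0.094444, 0.127778, 0.144444, 0.077778, 0.094444 (working shown to 6 dp, full precision carried).
Each pᵢ ln pᵢ term: 0.144444×(-1.934860)=-0.279480, 0.111111×(-2.197225)=-0.244136, 0.077778×(-2.553900)=-0.198637, 0.127778×(-2.057463)=-0.262898, 0.094444×(-2.359744)=-0.222865, 0.127778×(-2.057463)=-0.262898, 0.144444×(-1.934860)=-0.279480, 0.077778×(-2.553900)=-0.198637, 0.094444×(-2.359744)=-0.222865.
Sum = -2.171894, so H' = 2.1719.

2.1719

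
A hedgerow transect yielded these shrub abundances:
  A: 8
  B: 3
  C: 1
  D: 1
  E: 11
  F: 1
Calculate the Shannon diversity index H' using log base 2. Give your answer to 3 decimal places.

Total N = 8+3+1+1+11+1 = 25, so the proportions are 0.32, 0.12, 0.04, 0.04, 0.44, 0.04 (working shown to 5 dp, full precision carried).
Each pᵢ log₂ pᵢ term: 0.32×(-1.64386)=-0.52603, 0.12×(-3.05889)=-0.36707, 0.04×(-4.64386)=-0.18575, 0.04×(-4.64386)=-0.18575, 0.44×(-1.18442)=-0.52115, 0.04×(-4.64386)=-0.18575.
Sum = -1.97151, so H' = 1.972.

1.972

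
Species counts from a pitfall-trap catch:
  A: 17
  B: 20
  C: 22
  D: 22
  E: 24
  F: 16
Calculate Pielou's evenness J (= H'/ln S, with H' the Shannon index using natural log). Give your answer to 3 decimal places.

0.994

Total N = 17+20+22+22+24+16 = 121, so the proportions are 0.1405, 0.16529, 0.18182, 0.18182, 0.19835, 0.13223 (working shown to 5 dp, full precision carried).
H' = −Σ pᵢ ln pᵢ = −((-0.27573) + (-0.29753) + (-0.30995) + (-0.30995) + (-0.32087) + (-0.26753)) = 1.78158.
With S = 6 species, ln S = 1.79176, so J = 1.78158/1.79176 = 0.99432, i.e. 0.994 to 3 decimal places.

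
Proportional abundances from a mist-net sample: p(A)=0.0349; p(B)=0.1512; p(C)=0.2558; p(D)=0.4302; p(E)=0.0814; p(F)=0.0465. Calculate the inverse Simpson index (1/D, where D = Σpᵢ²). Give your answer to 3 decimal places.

3.529

D = 0.0349² + 0.1512² + 0.2558² + 0.4302² + 0.0814² + 0.0465² = 0.0012180 + 0.0228614 + 0.0654336 + 0.1850720 + 0.0066260 + 0.0021623 = 0.2833733 (working shown to 7 dp, full precision carried).
So 1/D = 3.52891, i.e. 3.529 to 3 decimal places.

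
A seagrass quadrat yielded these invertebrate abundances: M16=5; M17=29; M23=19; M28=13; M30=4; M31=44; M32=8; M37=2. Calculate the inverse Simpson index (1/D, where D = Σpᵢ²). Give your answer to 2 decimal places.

Total N = 5+29+19+13+4+44+8+2 = 124, so the proportions are 0.040323, 0.233871, 0.153226, 0.104839, 0.032258, 0.354839, 0.064516, 0.016129 (working shown to 6 dp, full precision carried).
D = 0.040323² + 0.233871² + 0.153226² + 0.104839² + 0.032258² + 0.354839² + 0.064516² + 0.016129² = 0.001626 + 0.054696 + 0.023478 + 0.010991 + 0.001041 + 0.125911 + 0.004162 + 0.000260 = 0.222164.
So 1/D = 4.5012, i.e. 4.50 to 2 decimal places.

4.50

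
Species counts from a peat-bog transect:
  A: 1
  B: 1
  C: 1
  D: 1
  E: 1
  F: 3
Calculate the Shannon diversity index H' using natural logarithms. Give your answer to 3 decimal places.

Total N = 1+1+1+1+1+3 = 8, so the proportions are 0.125, 0.125, 0.125, 0.125, 0.125, 0.375 (working shown to 5 dp, full precision carried).
Each pᵢ ln pᵢ term: 0.125×(-2.07944)=-0.25993, 0.125×(-2.07944)=-0.25993, 0.125×(-2.07944)=-0.25993, 0.125×(-2.07944)=-0.25993, 0.125×(-2.07944)=-0.25993, 0.375×(-0.98083)=-0.36781.
Sum = -1.66746, so H' = 1.667.

1.667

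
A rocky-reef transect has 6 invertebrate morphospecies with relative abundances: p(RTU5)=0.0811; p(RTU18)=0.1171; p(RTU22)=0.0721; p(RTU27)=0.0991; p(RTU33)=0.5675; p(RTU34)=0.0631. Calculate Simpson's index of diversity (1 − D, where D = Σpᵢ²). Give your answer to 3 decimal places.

0.639

D = 0.0811² + 0.1171² + 0.0721² + 0.0991² + 0.5675² + 0.0631² = 0.00658 + 0.01371 + 0.00520 + 0.00982 + 0.32206 + 0.00398 = 0.36135 (working shown to 5 dp, full precision carried).
So 1 − D = 0.63865, i.e. 0.639 to 3 decimal places.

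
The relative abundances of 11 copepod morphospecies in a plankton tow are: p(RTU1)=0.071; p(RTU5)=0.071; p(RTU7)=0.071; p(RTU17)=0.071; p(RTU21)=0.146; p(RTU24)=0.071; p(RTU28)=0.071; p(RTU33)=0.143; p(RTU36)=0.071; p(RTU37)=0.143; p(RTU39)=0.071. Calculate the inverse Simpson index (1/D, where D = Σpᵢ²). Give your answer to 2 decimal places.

D = 0.071² + 0.071² + 0.071² + 0.071² + 0.146² + 0.071² + 0.071² + 0.143² + 0.071² + 0.143² + 0.071² = 0.005041 + 0.005041 + 0.005041 + 0.005041 + 0.021316 + 0.005041 + 0.005041 + 0.020449 + 0.005041 + 0.020449 + 0.005041 = 0.102542 (working shown to 6 dp, full precision carried).
So 1/D = 9.7521, i.e. 9.75 to 2 decimal places.

9.75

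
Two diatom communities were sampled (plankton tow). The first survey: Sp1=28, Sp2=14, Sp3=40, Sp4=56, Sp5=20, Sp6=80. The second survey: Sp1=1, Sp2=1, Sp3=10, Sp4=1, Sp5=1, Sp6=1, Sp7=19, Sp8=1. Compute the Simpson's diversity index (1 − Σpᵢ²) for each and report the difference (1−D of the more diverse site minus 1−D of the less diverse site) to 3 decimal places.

The first survey: N=238, proportions 0.1176471, 0.0588235, 0.1680672, 0.2352941, 0.0840336, 0.3361345, giving 1−D = 0.7790410 (working shown to 7 dp, full precision carried).
The second survey: N=35, proportions 0.0285714, 0.0285714, 0.2857143, 0.0285714, 0.0285714, 0.0285714, 0.5428571, 0.0285714, giving 1−D = 0.6187755.
Difference = |0.7790410 − 0.6187755| = 0.1602655, i.e. 0.160 to 3 decimal places.

0.160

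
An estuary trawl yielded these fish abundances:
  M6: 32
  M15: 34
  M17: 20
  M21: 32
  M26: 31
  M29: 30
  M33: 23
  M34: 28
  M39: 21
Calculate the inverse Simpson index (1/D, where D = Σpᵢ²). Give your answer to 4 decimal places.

Total N = 32+34+20+32+31+30+23+28+21 = 251, so the proportions are 0.12749004, 0.13545817, 0.07968127, 0.12749004, 0.12350598, 0.11952191, 0.09163347, 0.11155378, 0.08366534 (working shown to 8 dp, full precision carried).
D = 0.12749004² + 0.13545817² + 0.07968127² + 0.12749004² + 0.12350598² + 0.11952191² + 0.09163347² + 0.11155378² + 0.08366534² = 0.01625371 + 0.01834892 + 0.00634911 + 0.01625371 + 0.01525373 + 0.01428549 + 0.00839669 + 0.01244425 + 0.00699989 = 0.11458548.
So 1/D = 8.727109, i.e. 8.7271 to 4 decimal places.

8.7271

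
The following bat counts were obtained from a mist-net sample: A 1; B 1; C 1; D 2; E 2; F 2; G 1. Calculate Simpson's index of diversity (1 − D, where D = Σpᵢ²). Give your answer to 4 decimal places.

Total N = 1+1+1+2+2+2+1 = 10, so the proportions are 0.1, 0.1, 0.1, 0.2, 0.2, 0.2, 0.1 (working shown to 6 dp, full precision carried).
D = 0.1² + 0.1² + 0.1² + 0.2² + 0.2² + 0.2² + 0.1² = 0.010000 + 0.010000 + 0.010000 + 0.040000 + 0.040000 + 0.040000 + 0.010000 = 0.160000.
So 1 − D = 0.840000, i.e. 0.8400 to 4 decimal places.

0.8400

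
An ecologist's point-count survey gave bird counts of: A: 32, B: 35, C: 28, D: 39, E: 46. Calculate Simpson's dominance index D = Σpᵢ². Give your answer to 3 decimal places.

0.206

Total N = 32+35+28+39+46 = 180, so the proportions are 0.17778, 0.19444, 0.15556, 0.21667, 0.25556 (working shown to 5 dp, full precision carried).
D = 0.17778² + 0.19444² + 0.15556² + 0.21667² + 0.25556² = 0.03160 + 0.03781 + 0.02420 + 0.04694 + 0.06531 = 0.20586.
To 3 decimal places, D = 0.206.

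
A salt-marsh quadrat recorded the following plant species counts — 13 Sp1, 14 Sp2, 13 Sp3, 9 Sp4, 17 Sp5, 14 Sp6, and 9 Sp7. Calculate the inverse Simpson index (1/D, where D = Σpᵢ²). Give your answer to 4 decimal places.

Total N = 13+14+13+9+17+14+9 = 89, so the proportions are 0.14606742, 0.15730337, 0.14606742, 0.1011236, 0.19101124, 0.15730337, 0.1011236 (working shown to 8 dp, full precision carried).
D = 0.14606742² + 0.15730337² + 0.14606742² + 0.1011236² + 0.19101124² + 0.15730337² + 0.1011236² = 0.02133569 + 0.02474435 + 0.02133569 + 0.01022598 + 0.03648529 + 0.02474435 + 0.01022598 = 0.14909734.
So 1/D = 6.707028, i.e. 6.7070 to 4 decimal places.

6.7070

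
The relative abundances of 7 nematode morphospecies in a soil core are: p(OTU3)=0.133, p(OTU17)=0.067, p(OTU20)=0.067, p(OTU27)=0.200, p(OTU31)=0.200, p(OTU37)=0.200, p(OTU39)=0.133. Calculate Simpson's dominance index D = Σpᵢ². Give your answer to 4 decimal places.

0.1644

D = 0.133² + 0.067² + 0.067² + 0.2² + 0.2² + 0.2² + 0.133² = 0.017689 + 0.004489 + 0.004489 + 0.040000 + 0.040000 + 0.040000 + 0.017689 = 0.164356 (working shown to 6 dp, full precision carried).
To 4 decimal places, D = 0.1644.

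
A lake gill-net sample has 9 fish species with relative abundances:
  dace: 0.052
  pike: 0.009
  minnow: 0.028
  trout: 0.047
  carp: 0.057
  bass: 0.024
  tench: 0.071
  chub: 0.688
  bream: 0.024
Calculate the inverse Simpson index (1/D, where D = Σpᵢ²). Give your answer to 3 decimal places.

D = 0.052² + 0.009² + 0.028² + 0.047² + 0.057² + 0.024² + 0.071² + 0.688² + 0.024² = 0.002704 + 0.000081 + 0.000784 + 0.002209 + 0.003249 + 0.000576 + 0.005041 + 0.473344 + 0.000576 = 0.488564 (working shown to 6 dp, full precision carried).
So 1/D = 2.04681, i.e. 2.047 to 3 decimal places.

2.047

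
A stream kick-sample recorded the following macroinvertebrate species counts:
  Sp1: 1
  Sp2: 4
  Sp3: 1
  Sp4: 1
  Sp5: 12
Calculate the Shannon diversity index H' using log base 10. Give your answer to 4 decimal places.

Total N = 1+4+1+1+12 = 19, so the proportions are 0.052632, 0.210526, 0.052632, 0.052632, 0.631579 (working shown to 6 dp, full precision carried).
Each pᵢ log₁₀ pᵢ term: 0.052632×(-1.278754)=-0.067303, 0.210526×(-0.676694)=-0.142462, 0.052632×(-1.278754)=-0.067303, 0.052632×(-1.278754)=-0.067303, 0.631579×(-0.199572)=-0.126046.
Sum = -0.470416, so H' = 0.4704.

0.4704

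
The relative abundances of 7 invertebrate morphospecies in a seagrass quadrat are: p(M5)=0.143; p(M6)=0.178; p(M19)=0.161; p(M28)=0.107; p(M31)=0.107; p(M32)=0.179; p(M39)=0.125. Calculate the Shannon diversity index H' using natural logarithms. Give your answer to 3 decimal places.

1.926

Each pᵢ ln pᵢ term (working shown to 5 dp, full precision carried): 0.143×(-1.94491)=-0.27812, 0.178×(-1.72597)=-0.30722, 0.161×(-1.82635)=-0.29404, 0.107×(-2.23493)=-0.23914, 0.107×(-2.23493)=-0.23914, 0.179×(-1.72037)=-0.30795, 0.125×(-2.07944)=-0.25993.
Sum = -1.92554, so H' = 1.926.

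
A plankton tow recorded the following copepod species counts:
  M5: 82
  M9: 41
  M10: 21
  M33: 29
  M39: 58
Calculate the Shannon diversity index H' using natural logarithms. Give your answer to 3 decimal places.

1.500

Total N = 82+41+21+29+58 = 231, so the proportions are 0.35498, 0.17749, 0.09091, 0.12554, 0.25108 (working shown to 5 dp, full precision carried).
Each pᵢ ln pᵢ term: 0.35498×(-1.03570)=-0.36765, 0.17749×(-1.72885)=-0.30685, 0.09091×(-2.39790)=-0.21799, 0.12554×(-2.07512)=-0.26051, 0.25108×(-1.38197)=-0.34699.
Sum = -1.49999, so H' = 1.500.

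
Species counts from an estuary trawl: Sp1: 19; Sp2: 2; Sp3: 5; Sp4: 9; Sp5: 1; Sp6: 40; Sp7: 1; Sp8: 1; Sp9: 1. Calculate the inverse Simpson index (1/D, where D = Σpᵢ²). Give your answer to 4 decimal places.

3.0077

Total N = 19+2+5+9+1+40+1+1+1 = 79, so the proportions are 0.2405063, 0.0253165, 0.0632911, 0.1139241, 0.0126582, 0.5063291, 0.0126582, 0.0126582, 0.0126582 (working shown to 7 dp, full precision carried).
D = 0.2405063² + 0.0253165² + 0.0632911² + 0.1139241² + 0.0126582² + 0.5063291² + 0.0126582² + 0.0126582² + 0.0126582² = 0.0578433 + 0.0006409 + 0.0040058 + 0.0129787 + 0.0001602 + 0.2563692 + 0.0001602 + 0.0001602 + 0.0001602 = 0.3324788.
So 1/D = 3.007711, i.e. 3.0077 to 4 decimal places.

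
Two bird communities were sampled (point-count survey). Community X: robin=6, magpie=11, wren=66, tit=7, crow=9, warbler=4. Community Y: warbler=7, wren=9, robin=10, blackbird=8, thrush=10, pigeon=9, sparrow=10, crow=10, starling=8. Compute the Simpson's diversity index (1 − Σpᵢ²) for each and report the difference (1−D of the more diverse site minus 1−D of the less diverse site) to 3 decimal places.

Community X: N=103, proportions 0.05825, 0.1068, 0.64078, 0.06796, 0.08738, 0.03883, giving 1−D = 0.56084 (working shown to 5 dp, full precision carried).
Community Y: N=81, proportions 0.08642, 0.11111, 0.12346, 0.09877, 0.12346, 0.11111, 0.12346, 0.12346, 0.09877, giving 1−D = 0.88736.
Difference = |0.56084 − 0.88736| = 0.32652, i.e. 0.327 to 3 decimal places.

0.327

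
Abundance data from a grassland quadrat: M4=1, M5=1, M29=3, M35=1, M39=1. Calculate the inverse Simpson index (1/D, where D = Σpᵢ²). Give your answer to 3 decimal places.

3.769

Total N = 1+1+3+1+1 = 7, so the proportions are 0.1428571, 0.1428571, 0.4285714, 0.1428571, 0.1428571 (working shown to 7 dp, full precision carried).
D = 0.1428571² + 0.1428571² + 0.4285714² + 0.1428571² + 0.1428571² = 0.0204082 + 0.0204082 + 0.1836735 + 0.0204082 + 0.0204082 = 0.2653061.
So 1/D = 3.76923, i.e. 3.769 to 3 decimal places.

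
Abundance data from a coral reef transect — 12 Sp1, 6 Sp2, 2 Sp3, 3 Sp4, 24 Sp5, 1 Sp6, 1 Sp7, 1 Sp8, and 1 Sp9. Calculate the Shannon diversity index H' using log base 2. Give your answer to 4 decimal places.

Total N = 12+6+2+3+24+1+1+1+1 = 51, so the proportions are 0.235294, 0.117647, 0.039216, 0.058824, 0.470588, 0.019608, 0.019608, 0.019608, 0.019608 (working shown to 6 dp, full precision carried).
Each pᵢ log₂ pᵢ term: 0.235294×(-2.087463)=-0.491168, 0.117647×(-3.087463)=-0.363231, 0.039216×(-4.672425)=-0.183232, 0.058824×(-4.087463)=-0.240439, 0.470588×(-1.087463)=-0.511747, 0.019608×(-5.672425)=-0.111224, 0.019608×(-5.672425)=-0.111224, 0.019608×(-5.672425)=-0.111224, 0.019608×(-5.672425)=-0.111224.
Sum = -2.234713, so H' = 2.2347.

2.2347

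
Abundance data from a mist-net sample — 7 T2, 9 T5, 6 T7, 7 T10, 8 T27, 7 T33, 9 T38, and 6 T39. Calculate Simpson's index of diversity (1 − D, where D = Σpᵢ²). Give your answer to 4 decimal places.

Total N = 7+9+6+7+8+7+9+6 = 59, so the proportions are 0.118644, 0.152542, 0.101695, 0.118644, 0.135593, 0.118644, 0.152542, 0.101695 (working shown to 6 dp, full precision carried).
D = 0.118644² + 0.152542² + 0.101695² + 0.118644² + 0.135593² + 0.118644² + 0.152542² + 0.101695² = 0.014076 + 0.023269 + 0.010342 + 0.014076 + 0.018386 + 0.014076 + 0.023269 + 0.010342 = 0.127837.
So 1 − D = 0.872163, i.e. 0.8722 to 4 decimal places.

0.8722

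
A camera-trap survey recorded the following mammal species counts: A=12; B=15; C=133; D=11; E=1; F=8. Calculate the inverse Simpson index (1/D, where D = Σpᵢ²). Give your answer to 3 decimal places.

1.776

Total N = 12+15+133+11+1+8 = 180, so the proportions are 0.066667, 0.083333, 0.738889, 0.061111, 0.005556, 0.044444 (working shown to 6 dp, full precision carried).
D = 0.066667² + 0.083333² + 0.738889² + 0.061111² + 0.005556² + 0.044444² = 0.004444 + 0.006944 + 0.545957 + 0.003735 + 0.000031 + 0.001975 = 0.563086.
So 1/D = 1.77593, i.e. 1.776 to 3 decimal places.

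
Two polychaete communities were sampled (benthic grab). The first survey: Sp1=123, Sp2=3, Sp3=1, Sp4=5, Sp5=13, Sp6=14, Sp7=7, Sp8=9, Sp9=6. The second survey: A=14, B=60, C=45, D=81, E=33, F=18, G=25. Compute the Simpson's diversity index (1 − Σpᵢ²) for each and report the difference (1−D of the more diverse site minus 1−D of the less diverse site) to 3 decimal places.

0.290

The first survey: N=181, proportions 0.67956, 0.01657, 0.00552, 0.02762, 0.07182, 0.07735, 0.03867, 0.04972, 0.03315, giving 1−D = 0.52092 (working shown to 5 dp, full precision carried).
The second survey: N=276, proportions 0.05072, 0.21739, 0.16304, 0.29348, 0.11957, 0.06522, 0.09058, giving 1−D = 0.81070.
Difference = |0.52092 − 0.81070| = 0.28978, i.e. 0.290 to 3 decimal places.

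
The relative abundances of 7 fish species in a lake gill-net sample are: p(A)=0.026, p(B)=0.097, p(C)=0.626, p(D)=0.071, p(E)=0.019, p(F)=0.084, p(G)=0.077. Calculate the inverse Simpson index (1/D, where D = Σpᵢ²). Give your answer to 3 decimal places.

D = 0.026² + 0.097² + 0.626² + 0.071² + 0.019² + 0.084² + 0.077² = 0.000676 + 0.009409 + 0.391876 + 0.005041 + 0.000361 + 0.007056 + 0.005929 = 0.420348 (working shown to 6 dp, full precision carried).
So 1/D = 2.37898, i.e. 2.379 to 3 decimal places.

2.379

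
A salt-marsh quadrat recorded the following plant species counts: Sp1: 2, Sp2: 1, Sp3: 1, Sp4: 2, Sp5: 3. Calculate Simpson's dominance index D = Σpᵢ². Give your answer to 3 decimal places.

0.235

Total N = 2+1+1+2+3 = 9, so the proportions are 0.22222, 0.11111, 0.11111, 0.22222, 0.33333 (working shown to 5 dp, full precision carried).
D = 0.22222² + 0.11111² + 0.11111² + 0.22222² + 0.33333² = 0.04938 + 0.01235 + 0.01235 + 0.04938 + 0.11111 = 0.23457.
To 3 decimal places, D = 0.235.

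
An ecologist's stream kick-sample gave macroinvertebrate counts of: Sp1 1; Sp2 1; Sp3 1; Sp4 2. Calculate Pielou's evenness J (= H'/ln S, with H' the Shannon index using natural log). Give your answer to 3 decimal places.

Total N = 1+1+1+2 = 5, so the proportions are 0.2, 0.2, 0.2, 0.4 (working shown to 5 dp, full precision carried).
H' = −Σ pᵢ ln pᵢ = −((-0.32189) + (-0.32189) + (-0.32189) + (-0.36652)) = 1.33218.
With S = 4 species, ln S = 1.38629, so J = 1.33218/1.38629 = 0.96096, i.e. 0.961 to 3 decimal places.

0.961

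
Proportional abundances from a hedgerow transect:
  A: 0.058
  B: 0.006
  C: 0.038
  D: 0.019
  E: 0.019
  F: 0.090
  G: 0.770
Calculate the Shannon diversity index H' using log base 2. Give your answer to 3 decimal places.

Each pᵢ log₂ pᵢ term (working shown to 5 dp, full precision carried): 0.058×(-4.10780)=-0.23825, 0.006×(-7.38082)=-0.04428, 0.038×(-4.71786)=-0.17928, 0.019×(-5.71786)=-0.10864, 0.019×(-5.71786)=-0.10864, 0.09×(-3.47393)=-0.31265, 0.77×(-0.37707)=-0.29034.
Sum = -1.28209, so H' = 1.282.

1.282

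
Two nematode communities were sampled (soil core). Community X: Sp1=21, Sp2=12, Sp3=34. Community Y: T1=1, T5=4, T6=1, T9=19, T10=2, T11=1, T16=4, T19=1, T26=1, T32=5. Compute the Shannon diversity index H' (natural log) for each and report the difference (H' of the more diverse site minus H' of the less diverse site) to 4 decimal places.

0.6870

Community X: N=67, proportions 0.313433, 0.179104, 0.507463, giving H' = 1.015885 (working shown to 6 dp, full precision carried).
Community Y: N=39, proportions 0.025641, 0.102564, 0.025641, 0.487179, 0.051282, 0.025641, 0.102564, 0.025641, 0.025641, 0.128205, giving H' = 1.702839.
Difference = |1.015885 − 1.702839| = 0.686954, i.e. 0.6870 to 4 decimal places.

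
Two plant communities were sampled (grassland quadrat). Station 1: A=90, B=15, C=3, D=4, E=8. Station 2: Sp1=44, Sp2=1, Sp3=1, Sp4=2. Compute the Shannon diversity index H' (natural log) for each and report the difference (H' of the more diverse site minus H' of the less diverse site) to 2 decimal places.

Station 1: N=120, proportions 0.75, 0.125, 0.025, 0.0333, 0.0667, giving H' = 0.8618 (working shown to 4 dp, full precision carried).
Station 2: N=48, proportions 0.9167, 0.0208, 0.0208, 0.0417, giving H' = 0.3735.
Difference = |0.8618 − 0.3735| = 0.4883, i.e. 0.49 to 2 decimal places.

0.49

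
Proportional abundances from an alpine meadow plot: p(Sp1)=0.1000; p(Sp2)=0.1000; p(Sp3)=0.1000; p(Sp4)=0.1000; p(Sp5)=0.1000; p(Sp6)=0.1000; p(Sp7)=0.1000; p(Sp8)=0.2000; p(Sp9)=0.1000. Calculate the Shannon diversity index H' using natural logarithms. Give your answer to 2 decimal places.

2.16

Each pᵢ ln pᵢ term (working shown to 4 dp, full precision carried): 0.1×(-2.3026)=-0.2303, 0.1×(-2.3026)=-0.2303, 0.1×(-2.3026)=-0.2303, 0.1×(-2.3026)=-0.2303, 0.1×(-2.3026)=-0.2303, 0.1×(-2.3026)=-0.2303, 0.1×(-2.3026)=-0.2303, 0.2×(-1.6094)=-0.3219, 0.1×(-2.3026)=-0.2303.
Sum = -2.1640, so H' = 2.16.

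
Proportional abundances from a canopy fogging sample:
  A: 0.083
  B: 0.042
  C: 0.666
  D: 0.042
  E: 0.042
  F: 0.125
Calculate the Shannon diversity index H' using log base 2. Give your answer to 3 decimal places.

1.640

Each pᵢ log₂ pᵢ term (working shown to 5 dp, full precision carried): 0.083×(-3.59074)=-0.29803, 0.042×(-4.57347)=-0.19209, 0.666×(-0.58641)=-0.39055, 0.042×(-4.57347)=-0.19209, 0.042×(-4.57347)=-0.19209, 0.125×(-3.00000)=-0.37500.
Sum = -1.63983, so H' = 1.640.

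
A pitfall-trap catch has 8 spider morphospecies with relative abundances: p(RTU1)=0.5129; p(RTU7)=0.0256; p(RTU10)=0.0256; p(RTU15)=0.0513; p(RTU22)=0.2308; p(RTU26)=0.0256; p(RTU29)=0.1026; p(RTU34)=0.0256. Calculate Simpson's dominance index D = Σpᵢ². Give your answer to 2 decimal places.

D = 0.5129² + 0.0256² + 0.0256² + 0.0513² + 0.2308² + 0.0256² + 0.1026² + 0.0256² = 0.2631 + 0.0007 + 0.0007 + 0.0026 + 0.0533 + 0.0007 + 0.0105 + 0.0007 = 0.3321 (working shown to 4 dp, full precision carried).
To 2 decimal places, D = 0.33.

0.33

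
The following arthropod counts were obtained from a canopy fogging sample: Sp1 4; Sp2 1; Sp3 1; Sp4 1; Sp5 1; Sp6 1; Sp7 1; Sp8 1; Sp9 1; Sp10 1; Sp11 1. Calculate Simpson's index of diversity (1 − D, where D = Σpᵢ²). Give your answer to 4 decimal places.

0.8673

Total N = 4+1+1+1+1+1+1+1+1+1+1 = 14, so the proportions are 0.285714, 0.071429, 0.071429, 0.071429, 0.071429, 0.071429, 0.071429, 0.071429, 0.071429, 0.071429, 0.071429 (working shown to 6 dp, full precision carried).
D = 0.285714² + 0.071429² + 0.071429² + 0.071429² + 0.071429² + 0.071429² + 0.071429² + 0.071429² + 0.071429² + 0.071429² + 0.071429² = 0.081633 + 0.005102 + 0.005102 + 0.005102 + 0.005102 + 0.005102 + 0.005102 + 0.005102 + 0.005102 + 0.005102 + 0.005102 = 0.132653.
So 1 − D = 0.867347, i.e. 0.8673 to 4 decimal places.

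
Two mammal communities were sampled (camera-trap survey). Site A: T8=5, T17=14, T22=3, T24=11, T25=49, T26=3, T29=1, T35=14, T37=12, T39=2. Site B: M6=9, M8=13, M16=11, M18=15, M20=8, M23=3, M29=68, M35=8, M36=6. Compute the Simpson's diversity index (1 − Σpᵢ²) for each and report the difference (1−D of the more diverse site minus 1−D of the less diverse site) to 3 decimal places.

Site A: N=114, proportions 0.04386, 0.122807, 0.026316, 0.096491, 0.429825, 0.026316, 0.008772, 0.122807, 0.105263, 0.017544, giving 1−D = 0.761003 (working shown to 6 dp, full precision carried).
Site B: N=141, proportions 0.06383, 0.092199, 0.078014, 0.106383, 0.056738, 0.021277, 0.48227, 0.056738, 0.042553, giving 1−D = 0.728736.
Difference = |0.761003 − 0.728736| = 0.032267, i.e. 0.032 to 3 decimal places.

0.032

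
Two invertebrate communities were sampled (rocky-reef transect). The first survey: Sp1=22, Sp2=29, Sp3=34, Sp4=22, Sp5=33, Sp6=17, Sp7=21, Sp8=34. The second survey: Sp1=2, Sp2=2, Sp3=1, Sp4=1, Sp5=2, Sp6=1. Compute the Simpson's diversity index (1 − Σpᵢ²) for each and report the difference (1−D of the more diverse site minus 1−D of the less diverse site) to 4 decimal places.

0.0530

The first survey: N=212, proportions 0.103774, 0.136792, 0.160377, 0.103774, 0.15566, 0.080189, 0.099057, 0.160377, giving 1−D = 0.867836 (working shown to 6 dp, full precision carried).
The second survey: N=9, proportions 0.222222, 0.222222, 0.111111, 0.111111, 0.222222, 0.111111, giving 1−D = 0.814815.
Difference = |0.867836 − 0.814815| = 0.053021, i.e. 0.0530 to 4 decimal places.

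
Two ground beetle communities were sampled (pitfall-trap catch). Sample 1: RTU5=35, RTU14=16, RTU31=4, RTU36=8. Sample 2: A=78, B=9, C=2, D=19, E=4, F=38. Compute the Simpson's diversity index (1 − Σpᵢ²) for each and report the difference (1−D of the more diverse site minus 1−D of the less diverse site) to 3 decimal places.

Sample 1: N=63, proportions 0.55556, 0.25397, 0.06349, 0.12698, giving 1−D = 0.60670 (working shown to 5 dp, full precision carried).
Sample 2: N=150, proportions 0.52, 0.06, 0.01333, 0.12667, 0.02667, 0.25333, giving 1−D = 0.64489.
Difference = |0.60670 − 0.64489| = 0.03819, i.e. 0.038 to 3 decimal places.

0.038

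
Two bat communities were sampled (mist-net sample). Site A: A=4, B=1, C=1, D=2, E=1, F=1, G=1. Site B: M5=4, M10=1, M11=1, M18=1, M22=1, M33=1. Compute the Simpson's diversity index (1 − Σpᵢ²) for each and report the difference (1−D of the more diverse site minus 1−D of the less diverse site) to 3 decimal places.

0.053

Site A: N=11, proportions 0.36364, 0.09091, 0.09091, 0.18182, 0.09091, 0.09091, 0.09091, giving 1−D = 0.79339 (working shown to 5 dp, full precision carried).
Site B: N=9, proportions 0.44444, 0.11111, 0.11111, 0.11111, 0.11111, 0.11111, giving 1−D = 0.74074.
Difference = |0.79339 − 0.74074| = 0.05265, i.e. 0.053 to 3 decimal places.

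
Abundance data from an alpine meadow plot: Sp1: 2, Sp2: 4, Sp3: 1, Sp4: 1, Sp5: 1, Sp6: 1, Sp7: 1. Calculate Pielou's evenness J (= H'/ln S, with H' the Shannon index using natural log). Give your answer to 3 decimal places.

0.908

Total N = 2+4+1+1+1+1+1 = 11, so the proportions are 0.18182, 0.36364, 0.09091, 0.09091, 0.09091, 0.09091, 0.09091 (working shown to 5 dp, full precision carried).
H' = −Σ pᵢ ln pᵢ = −((-0.30995) + (-0.36785) + (-0.21799) + (-0.21799) + (-0.21799) + (-0.21799) + (-0.21799)) = 1.76776.
With S = 7 species, ln S = 1.94591, so J = 1.76776/1.94591 = 0.90845, i.e. 0.908 to 3 decimal places.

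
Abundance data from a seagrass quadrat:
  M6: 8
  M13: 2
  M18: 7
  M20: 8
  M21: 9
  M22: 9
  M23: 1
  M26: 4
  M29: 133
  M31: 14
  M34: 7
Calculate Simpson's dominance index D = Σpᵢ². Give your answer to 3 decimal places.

0.448

Total N = 8+2+7+8+9+9+1+4+133+14+7 = 202, so the proportions are 0.0396, 0.0099, 0.03465, 0.0396, 0.04455, 0.04455, 0.00495, 0.0198, 0.65842, 0.06931, 0.03465 (working shown to 5 dp, full precision carried).
D = 0.0396² + 0.0099² + 0.03465² + 0.0396² + 0.04455² + 0.04455² + 0.00495² + 0.0198² + 0.65842² + 0.06931² + 0.03465² = 0.00157 + 0.00010 + 0.00120 + 0.00157 + 0.00199 + 0.00199 + 0.00002 + 0.00039 + 0.43351 + 0.00480 + 0.00120 = 0.44834.
To 3 decimal places, D = 0.448.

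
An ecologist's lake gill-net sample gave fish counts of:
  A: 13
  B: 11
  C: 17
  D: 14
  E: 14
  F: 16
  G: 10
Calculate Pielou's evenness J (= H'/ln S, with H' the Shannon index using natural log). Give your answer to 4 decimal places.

0.9924

Total N = 13+11+17+14+14+16+10 = 95, so the proportions are 0.136842, 0.115789, 0.178947, 0.147368, 0.147368, 0.168421, 0.105263 (working shown to 6 dp, full precision carried).
H' = −Σ pᵢ ln pᵢ = −((-0.272169) + (-0.249640) + (-0.307908) + (-0.282184) + (-0.282184) + (-0.300006) + (-0.236978)) = 1.931070.
With S = 7 species, ln S = 1.945910, so J = 1.931070/1.945910 = 0.992373, i.e. 0.9924 to 4 decimal places.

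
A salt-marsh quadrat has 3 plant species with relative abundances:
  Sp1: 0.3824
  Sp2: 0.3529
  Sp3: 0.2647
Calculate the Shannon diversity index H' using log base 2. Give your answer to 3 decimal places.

Each pᵢ log₂ pᵢ term (working shown to 5 dp, full precision carried): 0.3824×(-1.38685)=-0.53033, 0.3529×(-1.50267)=-0.53029, 0.2647×(-1.91757)=-0.50758.
Sum = -1.56820, so H' = 1.568.

1.568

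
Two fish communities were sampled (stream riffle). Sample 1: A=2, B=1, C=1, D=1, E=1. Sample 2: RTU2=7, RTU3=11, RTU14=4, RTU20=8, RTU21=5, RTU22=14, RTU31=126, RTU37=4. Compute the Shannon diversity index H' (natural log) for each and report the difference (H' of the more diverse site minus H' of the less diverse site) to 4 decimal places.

Sample 1: N=6, proportions 0.3333333, 0.1666667, 0.1666667, 0.1666667, 0.1666667, giving H' = 1.5607104 (working shown to 7 dp, full precision carried).
Sample 2: N=179, proportions 0.0391061, 0.0614525, 0.0223464, 0.0446927, 0.027933, 0.0782123, 0.7039106, 0.0223464, giving H' = 1.1533656.
Difference = |1.5607104 − 1.1533656| = 0.4073448, i.e. 0.4073 to 4 decimal places.

0.4073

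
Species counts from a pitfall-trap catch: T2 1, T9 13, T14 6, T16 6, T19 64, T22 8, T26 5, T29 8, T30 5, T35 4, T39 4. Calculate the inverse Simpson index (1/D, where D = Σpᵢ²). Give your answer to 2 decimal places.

3.38

Total N = 1+13+6+6+64+8+5+8+5+4+4 = 124, so the proportions are 0.008065, 0.104839, 0.048387, 0.048387, 0.516129, 0.064516, 0.040323, 0.064516, 0.040323, 0.032258, 0.032258 (working shown to 6 dp, full precision carried).
D = 0.008065² + 0.104839² + 0.048387² + 0.048387² + 0.516129² + 0.064516² + 0.040323² + 0.064516² + 0.040323² + 0.032258² + 0.032258² = 0.000065 + 0.010991 + 0.002341 + 0.002341 + 0.266389 + 0.004162 + 0.001626 + 0.004162 + 0.001626 + 0.001041 + 0.001041 = 0.295786.
So 1/D = 3.3808, i.e. 3.38 to 2 decimal places.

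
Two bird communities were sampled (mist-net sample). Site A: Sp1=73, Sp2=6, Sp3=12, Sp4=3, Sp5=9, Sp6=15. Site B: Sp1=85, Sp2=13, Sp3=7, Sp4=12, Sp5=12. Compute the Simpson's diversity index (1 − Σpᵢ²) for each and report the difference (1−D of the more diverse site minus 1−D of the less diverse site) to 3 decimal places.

Site A: N=118, proportions 0.6186441, 0.0508475, 0.1016949, 0.0254237, 0.0762712, 0.1271186, giving 1−D = 0.5817294 (working shown to 7 dp, full precision carried).
Site B: N=129, proportions 0.6589147, 0.1007752, 0.0542636, 0.0930233, 0.0930233, giving 1−D = 0.5354246.
Difference = |0.5817294 − 0.5354246| = 0.0463048, i.e. 0.046 to 3 decimal places.

0.046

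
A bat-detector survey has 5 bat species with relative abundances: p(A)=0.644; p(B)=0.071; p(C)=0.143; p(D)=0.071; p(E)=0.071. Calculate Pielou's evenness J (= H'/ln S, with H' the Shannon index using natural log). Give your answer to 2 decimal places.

0.70

H' = −Σ pᵢ ln pᵢ = −((-0.2834) + (-0.1878) + (-0.2781) + (-0.1878) + (-0.1878)) = 1.1249 (working shown to 4 dp, full precision carried).
With S = 5 species, ln S = 1.6094, so J = 1.1249/1.6094 = 0.6990, i.e. 0.70 to 2 decimal places.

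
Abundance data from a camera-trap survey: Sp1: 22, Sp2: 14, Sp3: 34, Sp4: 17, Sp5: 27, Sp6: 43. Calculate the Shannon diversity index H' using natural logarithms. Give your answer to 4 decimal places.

1.7204

Total N = 22+14+34+17+27+43 = 157, so the proportions are 0.140127, 0.089172, 0.216561, 0.10828, 0.171975, 0.273885 (working shown to 6 dp, full precision carried).
Each pᵢ ln pᵢ term: 0.140127×(-1.965203)=-0.275379, 0.089172×(-2.417188)=-0.215545, 0.216561×(-1.529885)=-0.331313, 0.10828×(-2.223032)=-0.240711, 0.171975×(-1.760409)=-0.302745, 0.273885×(-1.295046)=-0.354694.
Sum = -1.720387, so H' = 1.7204.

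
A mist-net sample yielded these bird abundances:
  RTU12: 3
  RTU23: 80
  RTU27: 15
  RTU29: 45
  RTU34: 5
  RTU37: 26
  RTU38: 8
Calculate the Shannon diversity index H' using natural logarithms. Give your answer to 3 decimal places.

Total N = 3+80+15+45+5+26+8 = 182, so the proportions are 0.01648, 0.43956, 0.08242, 0.24725, 0.02747, 0.14286, 0.04396 (working shown to 5 dp, full precision carried).
Each pᵢ ln pᵢ term: 0.01648×(-4.10539)=-0.06767, 0.43956×(-0.82198)=-0.36131, 0.08242×(-2.49596)=-0.20571, 0.24725×(-1.39734)=-0.34550, 0.02747×(-3.59457)=-0.09875, 0.14286×(-1.94591)=-0.27799, 0.04396×(-3.12457)=-0.13734.
Sum = -1.49427, so H' = 1.494.

1.494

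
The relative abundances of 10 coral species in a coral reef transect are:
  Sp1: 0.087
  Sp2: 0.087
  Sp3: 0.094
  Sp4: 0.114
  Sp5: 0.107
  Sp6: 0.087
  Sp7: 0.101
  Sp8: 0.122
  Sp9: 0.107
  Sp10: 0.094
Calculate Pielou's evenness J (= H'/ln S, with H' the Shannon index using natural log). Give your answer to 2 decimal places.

1.00

H' = −Σ pᵢ ln pᵢ = −((-0.2124) + (-0.2124) + (-0.2223) + (-0.2476) + (-0.2391) + (-0.2124) + (-0.2316) + (-0.2567) + (-0.2391) + (-0.2223)) = 2.2959 (working shown to 4 dp, full precision carried).
With S = 10 species, ln S = 2.3026, so J = 2.2959/2.3026 = 0.9971, i.e. 1.00 to 2 decimal places.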